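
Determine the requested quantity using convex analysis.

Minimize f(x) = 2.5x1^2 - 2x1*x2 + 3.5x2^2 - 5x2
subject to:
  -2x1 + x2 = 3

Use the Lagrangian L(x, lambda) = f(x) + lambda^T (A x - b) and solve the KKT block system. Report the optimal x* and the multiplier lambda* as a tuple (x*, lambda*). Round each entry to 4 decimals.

Form the Lagrangian:
  L(x, lambda) = (1/2) x^T Q x + c^T x + lambda^T (A x - b)
Stationarity (grad_x L = 0): Q x + c + A^T lambda = 0.
Primal feasibility: A x = b.

This gives the KKT block system:
  [ Q   A^T ] [ x     ]   [-c ]
  [ A    0  ] [ lambda ] = [ b ]

Solving the linear system:
  x*      = (-1.04, 0.92)
  lambda* = (-3.52)
  f(x*)   = 2.98

x* = (-1.04, 0.92), lambda* = (-3.52)


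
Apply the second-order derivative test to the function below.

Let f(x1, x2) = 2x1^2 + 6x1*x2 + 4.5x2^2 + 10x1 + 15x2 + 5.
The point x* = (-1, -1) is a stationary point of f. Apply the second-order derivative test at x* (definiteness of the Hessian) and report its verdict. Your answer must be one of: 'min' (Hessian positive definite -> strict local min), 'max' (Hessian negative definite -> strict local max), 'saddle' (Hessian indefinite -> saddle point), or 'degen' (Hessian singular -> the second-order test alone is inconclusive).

Compute the Hessian H = grad^2 f:
  H = [[4, 6], [6, 9]]
Verify stationarity: grad f(x*) = H x* + g = (0, 0).
Eigenvalues of H: 0, 13.
H has a zero eigenvalue (singular; positive semidefinite but not definite), so H is neither positive definite, negative definite, nor indefinite. The second-order test alone is inconclusive -> degen.
(Indeed, f is constant along the null direction of H through x*, so x* is not a strict local extremum.)

degen


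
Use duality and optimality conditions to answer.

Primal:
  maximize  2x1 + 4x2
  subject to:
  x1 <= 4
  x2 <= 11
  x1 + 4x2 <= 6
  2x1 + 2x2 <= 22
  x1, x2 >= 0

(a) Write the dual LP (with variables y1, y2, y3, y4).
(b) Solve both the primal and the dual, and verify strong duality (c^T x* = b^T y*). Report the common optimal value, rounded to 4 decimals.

The standard primal-dual pair for 'max c^T x s.t. A x <= b, x >= 0' is:
  Dual:  min b^T y  s.t.  A^T y >= c,  y >= 0.

So the dual LP is:
  minimize  4y1 + 11y2 + 6y3 + 22y4
  subject to:
    y1 + y3 + 2y4 >= 2
    y2 + 4y3 + 2y4 >= 4
    y1, y2, y3, y4 >= 0

Solving the primal: x* = (4, 0.5).
  primal value c^T x* = 10.
Solving the dual: y* = (1, 0, 1, 0).
  dual value b^T y* = 10.
Strong duality: c^T x* = b^T y*. Confirmed.

10


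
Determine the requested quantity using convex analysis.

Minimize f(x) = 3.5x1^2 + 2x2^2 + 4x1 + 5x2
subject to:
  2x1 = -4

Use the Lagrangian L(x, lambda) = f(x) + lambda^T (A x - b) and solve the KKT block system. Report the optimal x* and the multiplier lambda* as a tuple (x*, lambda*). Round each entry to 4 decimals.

Form the Lagrangian:
  L(x, lambda) = (1/2) x^T Q x + c^T x + lambda^T (A x - b)
Stationarity (grad_x L = 0): Q x + c + A^T lambda = 0.
Primal feasibility: A x = b.

This gives the KKT block system:
  [ Q   A^T ] [ x     ]   [-c ]
  [ A    0  ] [ lambda ] = [ b ]

Solving the linear system:
  x*      = (-2, -1.25)
  lambda* = (5)
  f(x*)   = 2.875

x* = (-2, -1.25), lambda* = (5)


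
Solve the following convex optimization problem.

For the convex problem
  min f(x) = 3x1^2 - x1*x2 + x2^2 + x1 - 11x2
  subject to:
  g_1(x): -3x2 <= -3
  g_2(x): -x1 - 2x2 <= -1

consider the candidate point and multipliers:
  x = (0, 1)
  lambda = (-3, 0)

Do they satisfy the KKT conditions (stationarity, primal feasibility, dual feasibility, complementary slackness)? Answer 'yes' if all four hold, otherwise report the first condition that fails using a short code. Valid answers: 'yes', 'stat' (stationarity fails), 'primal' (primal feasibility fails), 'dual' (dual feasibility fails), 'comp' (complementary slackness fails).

Gradient of f: grad f(x) = Q x + c = (0, -9)
Constraint values g_i(x) = a_i^T x - b_i:
  g_1((0, 1)) = 0
  g_2((0, 1)) = -1
Stationarity residual: grad f(x) + sum_i lambda_i a_i = (0, 0)
  -> stationarity OK
Primal feasibility (all g_i <= 0): OK
Dual feasibility (all lambda_i >= 0): FAILS
Complementary slackness (lambda_i * g_i(x) = 0 for all i): OK

Verdict: the first failing condition is dual_feasibility -> dual.

dual


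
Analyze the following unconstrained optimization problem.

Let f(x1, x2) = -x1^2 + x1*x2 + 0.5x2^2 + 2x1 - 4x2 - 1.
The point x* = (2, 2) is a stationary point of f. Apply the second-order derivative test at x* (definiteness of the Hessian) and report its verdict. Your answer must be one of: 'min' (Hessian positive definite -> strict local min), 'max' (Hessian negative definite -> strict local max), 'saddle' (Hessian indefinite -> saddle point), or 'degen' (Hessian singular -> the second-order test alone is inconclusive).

Compute the Hessian H = grad^2 f:
  H = [[-2, 1], [1, 1]]
Verify stationarity: grad f(x*) = H x* + g = (0, 0).
Eigenvalues of H: -2.3028, 1.3028.
Eigenvalues have mixed signs, so H is indefinite -> x* is a saddle point.

saddle


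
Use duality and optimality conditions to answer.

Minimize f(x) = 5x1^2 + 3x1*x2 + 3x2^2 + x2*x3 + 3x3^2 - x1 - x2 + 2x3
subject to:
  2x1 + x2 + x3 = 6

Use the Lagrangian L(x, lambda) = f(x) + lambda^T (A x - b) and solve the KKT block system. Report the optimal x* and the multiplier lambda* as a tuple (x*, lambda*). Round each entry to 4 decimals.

Form the Lagrangian:
  L(x, lambda) = (1/2) x^T Q x + c^T x + lambda^T (A x - b)
Stationarity (grad_x L = 0): Q x + c + A^T lambda = 0.
Primal feasibility: A x = b.

This gives the KKT block system:
  [ Q   A^T ] [ x     ]   [-c ]
  [ A    0  ] [ lambda ] = [ b ]

Solving the linear system:
  x*      = (1.9942, 0.7076, 1.3041)
  lambda* = (-10.5322)
  f(x*)   = 31.5497

x* = (1.9942, 0.7076, 1.3041), lambda* = (-10.5322)


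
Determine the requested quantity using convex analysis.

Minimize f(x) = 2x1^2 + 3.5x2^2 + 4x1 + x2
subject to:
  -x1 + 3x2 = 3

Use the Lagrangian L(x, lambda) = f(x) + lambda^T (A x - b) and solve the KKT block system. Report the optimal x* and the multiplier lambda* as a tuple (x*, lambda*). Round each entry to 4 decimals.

Form the Lagrangian:
  L(x, lambda) = (1/2) x^T Q x + c^T x + lambda^T (A x - b)
Stationarity (grad_x L = 0): Q x + c + A^T lambda = 0.
Primal feasibility: A x = b.

This gives the KKT block system:
  [ Q   A^T ] [ x     ]   [-c ]
  [ A    0  ] [ lambda ] = [ b ]

Solving the linear system:
  x*      = (-1.3953, 0.5349)
  lambda* = (-1.5814)
  f(x*)   = -0.1512

x* = (-1.3953, 0.5349), lambda* = (-1.5814)


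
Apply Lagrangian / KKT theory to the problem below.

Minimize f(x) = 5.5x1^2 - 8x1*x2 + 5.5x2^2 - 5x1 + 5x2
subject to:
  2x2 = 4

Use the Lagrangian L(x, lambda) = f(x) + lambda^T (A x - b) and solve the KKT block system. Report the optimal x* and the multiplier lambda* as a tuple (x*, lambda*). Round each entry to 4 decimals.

Form the Lagrangian:
  L(x, lambda) = (1/2) x^T Q x + c^T x + lambda^T (A x - b)
Stationarity (grad_x L = 0): Q x + c + A^T lambda = 0.
Primal feasibility: A x = b.

This gives the KKT block system:
  [ Q   A^T ] [ x     ]   [-c ]
  [ A    0  ] [ lambda ] = [ b ]

Solving the linear system:
  x*      = (1.9091, 2)
  lambda* = (-5.8636)
  f(x*)   = 11.9545

x* = (1.9091, 2), lambda* = (-5.8636)


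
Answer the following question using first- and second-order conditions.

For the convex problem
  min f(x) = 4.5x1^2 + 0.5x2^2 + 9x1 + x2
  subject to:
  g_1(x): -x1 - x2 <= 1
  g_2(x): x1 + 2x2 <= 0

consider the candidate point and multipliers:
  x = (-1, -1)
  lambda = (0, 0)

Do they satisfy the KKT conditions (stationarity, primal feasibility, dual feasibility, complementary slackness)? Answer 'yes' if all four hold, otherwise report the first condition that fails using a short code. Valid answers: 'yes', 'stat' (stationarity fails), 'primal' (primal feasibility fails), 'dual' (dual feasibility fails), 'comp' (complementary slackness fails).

Gradient of f: grad f(x) = Q x + c = (0, 0)
Constraint values g_i(x) = a_i^T x - b_i:
  g_1((-1, -1)) = 1
  g_2((-1, -1)) = -3
Stationarity residual: grad f(x) + sum_i lambda_i a_i = (0, 0)
  -> stationarity OK
Primal feasibility (all g_i <= 0): FAILS
Dual feasibility (all lambda_i >= 0): OK
Complementary slackness (lambda_i * g_i(x) = 0 for all i): OK

Verdict: the first failing condition is primal_feasibility -> primal.

primal


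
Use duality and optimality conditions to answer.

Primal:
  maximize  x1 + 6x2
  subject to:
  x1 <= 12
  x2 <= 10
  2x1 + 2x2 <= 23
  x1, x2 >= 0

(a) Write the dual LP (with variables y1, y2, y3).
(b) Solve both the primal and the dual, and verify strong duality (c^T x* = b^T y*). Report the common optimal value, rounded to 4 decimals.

The standard primal-dual pair for 'max c^T x s.t. A x <= b, x >= 0' is:
  Dual:  min b^T y  s.t.  A^T y >= c,  y >= 0.

So the dual LP is:
  minimize  12y1 + 10y2 + 23y3
  subject to:
    y1 + 2y3 >= 1
    y2 + 2y3 >= 6
    y1, y2, y3 >= 0

Solving the primal: x* = (1.5, 10).
  primal value c^T x* = 61.5.
Solving the dual: y* = (0, 5, 0.5).
  dual value b^T y* = 61.5.
Strong duality: c^T x* = b^T y*. Confirmed.

61.5


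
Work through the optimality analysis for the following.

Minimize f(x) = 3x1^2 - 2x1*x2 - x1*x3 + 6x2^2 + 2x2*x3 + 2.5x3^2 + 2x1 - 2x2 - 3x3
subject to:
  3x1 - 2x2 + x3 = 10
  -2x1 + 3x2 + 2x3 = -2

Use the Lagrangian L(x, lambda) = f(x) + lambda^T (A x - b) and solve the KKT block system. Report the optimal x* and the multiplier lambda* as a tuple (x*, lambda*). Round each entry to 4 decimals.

Form the Lagrangian:
  L(x, lambda) = (1/2) x^T Q x + c^T x + lambda^T (A x - b)
Stationarity (grad_x L = 0): Q x + c + A^T lambda = 0.
Primal feasibility: A x = b.

This gives the KKT block system:
  [ Q   A^T ] [ x     ]   [-c ]
  [ A    0  ] [ lambda ] = [ b ]

Solving the linear system:
  x*      = (2.1867, -0.6438, 2.1523)
  lambda* = (-4.6357, 0.1741)
  f(x*)   = 22.9548

x* = (2.1867, -0.6438, 2.1523), lambda* = (-4.6357, 0.1741)


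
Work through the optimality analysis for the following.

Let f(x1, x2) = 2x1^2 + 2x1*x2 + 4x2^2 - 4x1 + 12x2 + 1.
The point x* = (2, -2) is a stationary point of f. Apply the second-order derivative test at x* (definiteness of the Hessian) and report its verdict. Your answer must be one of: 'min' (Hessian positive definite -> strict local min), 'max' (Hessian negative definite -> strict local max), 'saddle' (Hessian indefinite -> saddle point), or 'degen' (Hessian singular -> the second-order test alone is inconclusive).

Compute the Hessian H = grad^2 f:
  H = [[4, 2], [2, 8]]
Verify stationarity: grad f(x*) = H x* + g = (0, 0).
Eigenvalues of H: 3.1716, 8.8284.
Both eigenvalues > 0, so H is positive definite -> x* is a strict local min.

min


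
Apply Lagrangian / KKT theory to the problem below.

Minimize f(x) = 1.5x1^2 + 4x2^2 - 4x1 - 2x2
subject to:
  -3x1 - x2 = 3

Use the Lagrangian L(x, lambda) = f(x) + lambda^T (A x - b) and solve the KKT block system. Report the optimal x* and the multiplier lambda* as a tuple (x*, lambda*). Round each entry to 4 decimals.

Form the Lagrangian:
  L(x, lambda) = (1/2) x^T Q x + c^T x + lambda^T (A x - b)
Stationarity (grad_x L = 0): Q x + c + A^T lambda = 0.
Primal feasibility: A x = b.

This gives the KKT block system:
  [ Q   A^T ] [ x     ]   [-c ]
  [ A    0  ] [ lambda ] = [ b ]

Solving the linear system:
  x*      = (-0.9867, -0.04)
  lambda* = (-2.32)
  f(x*)   = 5.4933

x* = (-0.9867, -0.04), lambda* = (-2.32)


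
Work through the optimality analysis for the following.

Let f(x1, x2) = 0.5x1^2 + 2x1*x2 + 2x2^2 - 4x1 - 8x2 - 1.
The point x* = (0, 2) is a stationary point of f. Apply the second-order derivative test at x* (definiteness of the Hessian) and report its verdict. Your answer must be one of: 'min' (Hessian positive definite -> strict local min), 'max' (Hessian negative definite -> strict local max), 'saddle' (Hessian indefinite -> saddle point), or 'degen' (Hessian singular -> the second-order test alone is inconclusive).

Compute the Hessian H = grad^2 f:
  H = [[1, 2], [2, 4]]
Verify stationarity: grad f(x*) = H x* + g = (0, 0).
Eigenvalues of H: 0, 5.
H has a zero eigenvalue (singular; positive semidefinite but not definite), so H is neither positive definite, negative definite, nor indefinite. The second-order test alone is inconclusive -> degen.
(Indeed, f is constant along the null direction of H through x*, so x* is not a strict local extremum.)

degen


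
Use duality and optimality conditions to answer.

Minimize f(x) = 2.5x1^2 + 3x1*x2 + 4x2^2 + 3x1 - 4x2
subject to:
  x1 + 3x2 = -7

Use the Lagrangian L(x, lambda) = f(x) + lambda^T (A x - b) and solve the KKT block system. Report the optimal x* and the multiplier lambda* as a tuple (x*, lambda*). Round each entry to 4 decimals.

Form the Lagrangian:
  L(x, lambda) = (1/2) x^T Q x + c^T x + lambda^T (A x - b)
Stationarity (grad_x L = 0): Q x + c + A^T lambda = 0.
Primal feasibility: A x = b.

This gives the KKT block system:
  [ Q   A^T ] [ x     ]   [-c ]
  [ A    0  ] [ lambda ] = [ b ]

Solving the linear system:
  x*      = (-0.9143, -2.0286)
  lambda* = (7.6571)
  f(x*)   = 29.4857

x* = (-0.9143, -2.0286), lambda* = (7.6571)


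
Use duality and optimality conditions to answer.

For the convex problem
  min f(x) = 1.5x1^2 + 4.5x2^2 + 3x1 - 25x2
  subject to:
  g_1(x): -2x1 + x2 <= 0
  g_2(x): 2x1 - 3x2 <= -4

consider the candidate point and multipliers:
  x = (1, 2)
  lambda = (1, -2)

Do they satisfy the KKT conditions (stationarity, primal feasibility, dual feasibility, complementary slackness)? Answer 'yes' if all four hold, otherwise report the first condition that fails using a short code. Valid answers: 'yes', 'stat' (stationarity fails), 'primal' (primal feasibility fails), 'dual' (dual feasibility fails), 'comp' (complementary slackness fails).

Gradient of f: grad f(x) = Q x + c = (6, -7)
Constraint values g_i(x) = a_i^T x - b_i:
  g_1((1, 2)) = 0
  g_2((1, 2)) = 0
Stationarity residual: grad f(x) + sum_i lambda_i a_i = (0, 0)
  -> stationarity OK
Primal feasibility (all g_i <= 0): OK
Dual feasibility (all lambda_i >= 0): FAILS
Complementary slackness (lambda_i * g_i(x) = 0 for all i): OK

Verdict: the first failing condition is dual_feasibility -> dual.

dual


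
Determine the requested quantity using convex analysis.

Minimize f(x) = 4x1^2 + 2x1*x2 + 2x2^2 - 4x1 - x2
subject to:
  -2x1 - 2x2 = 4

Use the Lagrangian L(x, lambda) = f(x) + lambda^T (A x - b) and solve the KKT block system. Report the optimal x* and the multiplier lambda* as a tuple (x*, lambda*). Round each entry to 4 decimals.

Form the Lagrangian:
  L(x, lambda) = (1/2) x^T Q x + c^T x + lambda^T (A x - b)
Stationarity (grad_x L = 0): Q x + c + A^T lambda = 0.
Primal feasibility: A x = b.

This gives the KKT block system:
  [ Q   A^T ] [ x     ]   [-c ]
  [ A    0  ] [ lambda ] = [ b ]

Solving the linear system:
  x*      = (-0.125, -1.875)
  lambda* = (-4.375)
  f(x*)   = 9.9375

x* = (-0.125, -1.875), lambda* = (-4.375)


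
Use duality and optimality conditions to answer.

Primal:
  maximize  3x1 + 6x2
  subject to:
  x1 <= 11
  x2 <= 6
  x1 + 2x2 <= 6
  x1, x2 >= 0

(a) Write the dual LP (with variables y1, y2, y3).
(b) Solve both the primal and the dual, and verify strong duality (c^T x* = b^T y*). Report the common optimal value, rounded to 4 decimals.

The standard primal-dual pair for 'max c^T x s.t. A x <= b, x >= 0' is:
  Dual:  min b^T y  s.t.  A^T y >= c,  y >= 0.

So the dual LP is:
  minimize  11y1 + 6y2 + 6y3
  subject to:
    y1 + y3 >= 3
    y2 + 2y3 >= 6
    y1, y2, y3 >= 0

Solving the primal: x* = (6, 0).
  primal value c^T x* = 18.
Solving the dual: y* = (0, 0, 3).
  dual value b^T y* = 18.
Strong duality: c^T x* = b^T y*. Confirmed.

18


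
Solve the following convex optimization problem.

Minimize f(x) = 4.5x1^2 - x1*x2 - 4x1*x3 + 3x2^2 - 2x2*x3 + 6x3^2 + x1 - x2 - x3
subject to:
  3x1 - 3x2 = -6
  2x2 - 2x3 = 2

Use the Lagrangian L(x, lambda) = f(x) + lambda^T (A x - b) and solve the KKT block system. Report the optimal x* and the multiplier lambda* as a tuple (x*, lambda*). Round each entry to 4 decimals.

Form the Lagrangian:
  L(x, lambda) = (1/2) x^T Q x + c^T x + lambda^T (A x - b)
Stationarity (grad_x L = 0): Q x + c + A^T lambda = 0.
Primal feasibility: A x = b.

This gives the KKT block system:
  [ Q   A^T ] [ x     ]   [-c ]
  [ A    0  ] [ lambda ] = [ b ]

Solving the linear system:
  x*      = (-0.8462, 1.1538, 0.1538)
  lambda* = (2.7949, 0.9615)
  f(x*)   = 6.3462

x* = (-0.8462, 1.1538, 0.1538), lambda* = (2.7949, 0.9615)


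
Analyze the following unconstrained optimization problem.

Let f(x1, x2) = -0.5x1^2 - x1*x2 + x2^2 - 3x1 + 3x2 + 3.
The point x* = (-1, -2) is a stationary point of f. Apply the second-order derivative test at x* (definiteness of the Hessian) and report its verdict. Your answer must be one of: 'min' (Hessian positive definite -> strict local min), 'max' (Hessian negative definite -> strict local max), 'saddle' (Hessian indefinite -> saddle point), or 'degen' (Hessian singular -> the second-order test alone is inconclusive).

Compute the Hessian H = grad^2 f:
  H = [[-1, -1], [-1, 2]]
Verify stationarity: grad f(x*) = H x* + g = (0, 0).
Eigenvalues of H: -1.3028, 2.3028.
Eigenvalues have mixed signs, so H is indefinite -> x* is a saddle point.

saddle


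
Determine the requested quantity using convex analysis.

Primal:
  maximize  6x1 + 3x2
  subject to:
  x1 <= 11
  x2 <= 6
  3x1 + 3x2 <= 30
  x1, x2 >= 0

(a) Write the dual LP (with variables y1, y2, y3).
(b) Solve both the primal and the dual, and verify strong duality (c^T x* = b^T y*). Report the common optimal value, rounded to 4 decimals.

The standard primal-dual pair for 'max c^T x s.t. A x <= b, x >= 0' is:
  Dual:  min b^T y  s.t.  A^T y >= c,  y >= 0.

So the dual LP is:
  minimize  11y1 + 6y2 + 30y3
  subject to:
    y1 + 3y3 >= 6
    y2 + 3y3 >= 3
    y1, y2, y3 >= 0

Solving the primal: x* = (10, 0).
  primal value c^T x* = 60.
Solving the dual: y* = (0, 0, 2).
  dual value b^T y* = 60.
Strong duality: c^T x* = b^T y*. Confirmed.

60


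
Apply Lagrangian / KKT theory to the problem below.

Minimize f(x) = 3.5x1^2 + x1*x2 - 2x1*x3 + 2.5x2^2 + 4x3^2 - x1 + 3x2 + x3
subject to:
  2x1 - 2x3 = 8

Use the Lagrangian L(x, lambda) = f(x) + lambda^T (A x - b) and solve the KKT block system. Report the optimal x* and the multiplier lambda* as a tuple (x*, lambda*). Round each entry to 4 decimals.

Form the Lagrangian:
  L(x, lambda) = (1/2) x^T Q x + c^T x + lambda^T (A x - b)
Stationarity (grad_x L = 0): Q x + c + A^T lambda = 0.
Primal feasibility: A x = b.

This gives the KKT block system:
  [ Q   A^T ] [ x     ]   [-c ]
  [ A    0  ] [ lambda ] = [ b ]

Solving the linear system:
  x*      = (2.2778, -1.0556, -1.7222)
  lambda* = (-8.6667)
  f(x*)   = 31.0833

x* = (2.2778, -1.0556, -1.7222), lambda* = (-8.6667)


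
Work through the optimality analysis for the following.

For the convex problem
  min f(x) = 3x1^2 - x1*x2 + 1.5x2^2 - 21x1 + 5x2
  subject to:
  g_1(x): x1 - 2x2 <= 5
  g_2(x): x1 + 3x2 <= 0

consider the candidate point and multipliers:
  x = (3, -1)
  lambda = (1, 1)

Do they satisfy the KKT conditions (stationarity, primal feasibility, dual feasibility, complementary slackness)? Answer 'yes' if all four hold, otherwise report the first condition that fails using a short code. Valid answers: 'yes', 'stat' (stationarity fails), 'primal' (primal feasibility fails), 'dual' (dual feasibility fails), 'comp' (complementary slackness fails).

Gradient of f: grad f(x) = Q x + c = (-2, -1)
Constraint values g_i(x) = a_i^T x - b_i:
  g_1((3, -1)) = 0
  g_2((3, -1)) = 0
Stationarity residual: grad f(x) + sum_i lambda_i a_i = (0, 0)
  -> stationarity OK
Primal feasibility (all g_i <= 0): OK
Dual feasibility (all lambda_i >= 0): OK
Complementary slackness (lambda_i * g_i(x) = 0 for all i): OK

Verdict: yes, KKT holds.

yes


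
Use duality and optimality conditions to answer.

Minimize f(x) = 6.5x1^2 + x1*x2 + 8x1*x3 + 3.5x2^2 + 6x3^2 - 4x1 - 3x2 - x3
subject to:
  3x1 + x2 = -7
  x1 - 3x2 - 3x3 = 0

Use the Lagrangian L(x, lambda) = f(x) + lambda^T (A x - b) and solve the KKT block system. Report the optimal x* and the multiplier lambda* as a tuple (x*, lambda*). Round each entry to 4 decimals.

Form the Lagrangian:
  L(x, lambda) = (1/2) x^T Q x + c^T x + lambda^T (A x - b)
Stationarity (grad_x L = 0): Q x + c + A^T lambda = 0.
Primal feasibility: A x = b.

This gives the KKT block system:
  [ Q   A^T ] [ x     ]   [-c ]
  [ A    0  ] [ lambda ] = [ b ]

Solving the linear system:
  x*      = (-1.861, -1.4169, 0.7965)
  lambda* = (8.4494, -2.11)
  f(x*)   = 35.0219

x* = (-1.861, -1.4169, 0.7965), lambda* = (8.4494, -2.11)


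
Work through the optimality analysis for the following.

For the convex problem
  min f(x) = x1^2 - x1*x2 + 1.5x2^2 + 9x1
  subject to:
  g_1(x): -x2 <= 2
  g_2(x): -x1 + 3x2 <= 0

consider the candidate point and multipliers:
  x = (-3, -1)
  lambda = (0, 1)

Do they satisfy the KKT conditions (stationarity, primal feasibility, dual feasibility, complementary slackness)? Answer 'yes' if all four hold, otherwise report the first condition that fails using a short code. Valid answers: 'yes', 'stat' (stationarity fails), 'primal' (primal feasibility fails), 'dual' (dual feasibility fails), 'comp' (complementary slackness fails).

Gradient of f: grad f(x) = Q x + c = (4, 0)
Constraint values g_i(x) = a_i^T x - b_i:
  g_1((-3, -1)) = -1
  g_2((-3, -1)) = 0
Stationarity residual: grad f(x) + sum_i lambda_i a_i = (3, 3)
  -> stationarity FAILS
Primal feasibility (all g_i <= 0): OK
Dual feasibility (all lambda_i >= 0): OK
Complementary slackness (lambda_i * g_i(x) = 0 for all i): OK

Verdict: the first failing condition is stationarity -> stat.

stat


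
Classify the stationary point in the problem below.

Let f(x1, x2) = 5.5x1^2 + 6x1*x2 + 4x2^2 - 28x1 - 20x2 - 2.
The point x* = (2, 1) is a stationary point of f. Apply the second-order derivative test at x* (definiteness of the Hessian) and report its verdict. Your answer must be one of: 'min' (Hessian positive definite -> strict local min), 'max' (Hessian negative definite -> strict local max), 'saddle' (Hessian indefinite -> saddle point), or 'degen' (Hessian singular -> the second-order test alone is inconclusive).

Compute the Hessian H = grad^2 f:
  H = [[11, 6], [6, 8]]
Verify stationarity: grad f(x*) = H x* + g = (0, 0).
Eigenvalues of H: 3.3153, 15.6847.
Both eigenvalues > 0, so H is positive definite -> x* is a strict local min.

min


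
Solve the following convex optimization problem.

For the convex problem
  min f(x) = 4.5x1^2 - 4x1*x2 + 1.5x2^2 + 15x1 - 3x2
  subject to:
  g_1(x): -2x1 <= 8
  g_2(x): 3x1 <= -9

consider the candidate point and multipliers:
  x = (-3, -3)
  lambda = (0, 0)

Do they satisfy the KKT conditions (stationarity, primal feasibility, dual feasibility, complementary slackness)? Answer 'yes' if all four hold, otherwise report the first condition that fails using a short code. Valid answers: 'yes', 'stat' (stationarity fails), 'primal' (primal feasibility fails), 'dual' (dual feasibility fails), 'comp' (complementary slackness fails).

Gradient of f: grad f(x) = Q x + c = (0, 0)
Constraint values g_i(x) = a_i^T x - b_i:
  g_1((-3, -3)) = -2
  g_2((-3, -3)) = 0
Stationarity residual: grad f(x) + sum_i lambda_i a_i = (0, 0)
  -> stationarity OK
Primal feasibility (all g_i <= 0): OK
Dual feasibility (all lambda_i >= 0): OK
Complementary slackness (lambda_i * g_i(x) = 0 for all i): OK

Verdict: yes, KKT holds.

yes


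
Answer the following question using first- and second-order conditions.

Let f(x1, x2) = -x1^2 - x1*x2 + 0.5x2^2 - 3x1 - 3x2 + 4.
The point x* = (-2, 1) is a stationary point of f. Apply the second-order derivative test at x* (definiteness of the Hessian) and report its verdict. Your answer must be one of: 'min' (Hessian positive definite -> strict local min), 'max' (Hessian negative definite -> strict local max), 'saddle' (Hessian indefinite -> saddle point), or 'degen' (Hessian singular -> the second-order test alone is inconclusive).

Compute the Hessian H = grad^2 f:
  H = [[-2, -1], [-1, 1]]
Verify stationarity: grad f(x*) = H x* + g = (0, 0).
Eigenvalues of H: -2.3028, 1.3028.
Eigenvalues have mixed signs, so H is indefinite -> x* is a saddle point.

saddle


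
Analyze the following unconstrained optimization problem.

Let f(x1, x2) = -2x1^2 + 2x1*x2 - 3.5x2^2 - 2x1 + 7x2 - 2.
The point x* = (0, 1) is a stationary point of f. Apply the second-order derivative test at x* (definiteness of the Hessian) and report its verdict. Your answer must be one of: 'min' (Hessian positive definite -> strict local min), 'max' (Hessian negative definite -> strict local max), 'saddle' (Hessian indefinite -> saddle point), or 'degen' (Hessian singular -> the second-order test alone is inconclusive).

Compute the Hessian H = grad^2 f:
  H = [[-4, 2], [2, -7]]
Verify stationarity: grad f(x*) = H x* + g = (0, 0).
Eigenvalues of H: -8, -3.
Both eigenvalues < 0, so H is negative definite -> x* is a strict local max.

max


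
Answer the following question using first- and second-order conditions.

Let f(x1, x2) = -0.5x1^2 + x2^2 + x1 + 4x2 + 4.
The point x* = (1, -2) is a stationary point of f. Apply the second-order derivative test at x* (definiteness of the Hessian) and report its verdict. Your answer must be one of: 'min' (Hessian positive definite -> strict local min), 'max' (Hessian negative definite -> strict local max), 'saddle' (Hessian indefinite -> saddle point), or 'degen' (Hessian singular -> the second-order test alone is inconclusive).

Compute the Hessian H = grad^2 f:
  H = [[-1, 0], [0, 2]]
Verify stationarity: grad f(x*) = H x* + g = (0, 0).
Eigenvalues of H: -1, 2.
Eigenvalues have mixed signs, so H is indefinite -> x* is a saddle point.

saddle


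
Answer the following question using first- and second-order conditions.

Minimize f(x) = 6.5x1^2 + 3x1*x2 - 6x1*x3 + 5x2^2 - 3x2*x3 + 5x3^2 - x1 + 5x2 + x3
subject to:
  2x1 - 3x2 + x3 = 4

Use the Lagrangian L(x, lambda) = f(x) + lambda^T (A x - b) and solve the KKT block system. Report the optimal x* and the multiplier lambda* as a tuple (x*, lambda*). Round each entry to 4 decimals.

Form the Lagrangian:
  L(x, lambda) = (1/2) x^T Q x + c^T x + lambda^T (A x - b)
Stationarity (grad_x L = 0): Q x + c + A^T lambda = 0.
Primal feasibility: A x = b.

This gives the KKT block system:
  [ Q   A^T ] [ x     ]   [-c ]
  [ A    0  ] [ lambda ] = [ b ]

Solving the linear system:
  x*      = (0.4958, -0.9974, 0.0161)
  lambda* = (-1.1784)
  f(x*)   = -0.3767

x* = (0.4958, -0.9974, 0.0161), lambda* = (-1.1784)


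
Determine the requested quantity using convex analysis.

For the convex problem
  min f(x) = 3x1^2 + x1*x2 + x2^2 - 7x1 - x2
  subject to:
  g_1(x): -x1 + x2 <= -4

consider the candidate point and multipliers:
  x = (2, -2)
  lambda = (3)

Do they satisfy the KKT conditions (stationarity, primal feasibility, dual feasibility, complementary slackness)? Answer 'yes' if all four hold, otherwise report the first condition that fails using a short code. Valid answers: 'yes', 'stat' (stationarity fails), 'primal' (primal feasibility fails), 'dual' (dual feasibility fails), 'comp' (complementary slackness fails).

Gradient of f: grad f(x) = Q x + c = (3, -3)
Constraint values g_i(x) = a_i^T x - b_i:
  g_1((2, -2)) = 0
Stationarity residual: grad f(x) + sum_i lambda_i a_i = (0, 0)
  -> stationarity OK
Primal feasibility (all g_i <= 0): OK
Dual feasibility (all lambda_i >= 0): OK
Complementary slackness (lambda_i * g_i(x) = 0 for all i): OK

Verdict: yes, KKT holds.

yes


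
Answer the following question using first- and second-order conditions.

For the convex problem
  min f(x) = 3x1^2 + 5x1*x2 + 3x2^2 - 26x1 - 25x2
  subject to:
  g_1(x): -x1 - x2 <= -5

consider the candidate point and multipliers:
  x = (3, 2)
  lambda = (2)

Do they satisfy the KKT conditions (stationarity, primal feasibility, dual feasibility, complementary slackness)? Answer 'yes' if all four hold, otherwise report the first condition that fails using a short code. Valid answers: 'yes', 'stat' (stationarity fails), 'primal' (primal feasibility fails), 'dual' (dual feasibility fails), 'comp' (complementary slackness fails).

Gradient of f: grad f(x) = Q x + c = (2, 2)
Constraint values g_i(x) = a_i^T x - b_i:
  g_1((3, 2)) = 0
Stationarity residual: grad f(x) + sum_i lambda_i a_i = (0, 0)
  -> stationarity OK
Primal feasibility (all g_i <= 0): OK
Dual feasibility (all lambda_i >= 0): OK
Complementary slackness (lambda_i * g_i(x) = 0 for all i): OK

Verdict: yes, KKT holds.

yes


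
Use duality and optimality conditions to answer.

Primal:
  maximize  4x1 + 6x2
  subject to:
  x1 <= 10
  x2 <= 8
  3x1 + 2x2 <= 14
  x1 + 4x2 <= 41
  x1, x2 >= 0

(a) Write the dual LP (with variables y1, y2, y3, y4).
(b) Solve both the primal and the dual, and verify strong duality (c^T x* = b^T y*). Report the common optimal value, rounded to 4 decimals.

The standard primal-dual pair for 'max c^T x s.t. A x <= b, x >= 0' is:
  Dual:  min b^T y  s.t.  A^T y >= c,  y >= 0.

So the dual LP is:
  minimize  10y1 + 8y2 + 14y3 + 41y4
  subject to:
    y1 + 3y3 + y4 >= 4
    y2 + 2y3 + 4y4 >= 6
    y1, y2, y3, y4 >= 0

Solving the primal: x* = (0, 7).
  primal value c^T x* = 42.
Solving the dual: y* = (0, 0, 3, 0).
  dual value b^T y* = 42.
Strong duality: c^T x* = b^T y*. Confirmed.

42


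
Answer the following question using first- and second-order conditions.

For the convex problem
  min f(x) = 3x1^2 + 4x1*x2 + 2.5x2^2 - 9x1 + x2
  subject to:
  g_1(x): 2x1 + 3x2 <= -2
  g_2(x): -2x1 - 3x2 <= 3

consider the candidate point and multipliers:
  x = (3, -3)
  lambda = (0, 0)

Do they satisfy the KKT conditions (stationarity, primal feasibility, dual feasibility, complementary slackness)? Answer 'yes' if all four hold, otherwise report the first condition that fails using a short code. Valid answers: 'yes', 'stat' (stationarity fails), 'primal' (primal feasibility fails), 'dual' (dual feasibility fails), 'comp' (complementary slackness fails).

Gradient of f: grad f(x) = Q x + c = (-3, -2)
Constraint values g_i(x) = a_i^T x - b_i:
  g_1((3, -3)) = -1
  g_2((3, -3)) = 0
Stationarity residual: grad f(x) + sum_i lambda_i a_i = (-3, -2)
  -> stationarity FAILS
Primal feasibility (all g_i <= 0): OK
Dual feasibility (all lambda_i >= 0): OK
Complementary slackness (lambda_i * g_i(x) = 0 for all i): OK

Verdict: the first failing condition is stationarity -> stat.

stat


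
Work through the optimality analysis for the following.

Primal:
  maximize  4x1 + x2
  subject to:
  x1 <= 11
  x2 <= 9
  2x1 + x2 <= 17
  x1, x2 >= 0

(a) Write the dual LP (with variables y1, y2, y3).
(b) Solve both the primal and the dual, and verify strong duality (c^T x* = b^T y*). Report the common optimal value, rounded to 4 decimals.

The standard primal-dual pair for 'max c^T x s.t. A x <= b, x >= 0' is:
  Dual:  min b^T y  s.t.  A^T y >= c,  y >= 0.

So the dual LP is:
  minimize  11y1 + 9y2 + 17y3
  subject to:
    y1 + 2y3 >= 4
    y2 + y3 >= 1
    y1, y2, y3 >= 0

Solving the primal: x* = (8.5, 0).
  primal value c^T x* = 34.
Solving the dual: y* = (0, 0, 2).
  dual value b^T y* = 34.
Strong duality: c^T x* = b^T y*. Confirmed.

34


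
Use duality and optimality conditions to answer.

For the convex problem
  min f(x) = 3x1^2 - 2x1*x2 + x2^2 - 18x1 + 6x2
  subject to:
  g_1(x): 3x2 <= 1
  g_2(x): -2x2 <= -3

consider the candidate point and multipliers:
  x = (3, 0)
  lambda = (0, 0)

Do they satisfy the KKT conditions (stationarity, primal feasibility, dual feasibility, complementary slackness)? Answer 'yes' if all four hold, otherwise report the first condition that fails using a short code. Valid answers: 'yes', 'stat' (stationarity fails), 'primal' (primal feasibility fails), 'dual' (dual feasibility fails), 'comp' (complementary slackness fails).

Gradient of f: grad f(x) = Q x + c = (0, 0)
Constraint values g_i(x) = a_i^T x - b_i:
  g_1((3, 0)) = -1
  g_2((3, 0)) = 3
Stationarity residual: grad f(x) + sum_i lambda_i a_i = (0, 0)
  -> stationarity OK
Primal feasibility (all g_i <= 0): FAILS
Dual feasibility (all lambda_i >= 0): OK
Complementary slackness (lambda_i * g_i(x) = 0 for all i): OK

Verdict: the first failing condition is primal_feasibility -> primal.

primal


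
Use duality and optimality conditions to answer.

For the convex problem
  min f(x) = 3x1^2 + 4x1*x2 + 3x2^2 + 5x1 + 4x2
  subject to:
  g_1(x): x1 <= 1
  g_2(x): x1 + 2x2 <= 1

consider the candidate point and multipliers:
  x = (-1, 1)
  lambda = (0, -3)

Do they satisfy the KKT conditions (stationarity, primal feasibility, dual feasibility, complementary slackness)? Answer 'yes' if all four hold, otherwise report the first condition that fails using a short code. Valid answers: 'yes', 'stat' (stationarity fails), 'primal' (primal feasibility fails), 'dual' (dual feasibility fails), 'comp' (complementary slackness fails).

Gradient of f: grad f(x) = Q x + c = (3, 6)
Constraint values g_i(x) = a_i^T x - b_i:
  g_1((-1, 1)) = -2
  g_2((-1, 1)) = 0
Stationarity residual: grad f(x) + sum_i lambda_i a_i = (0, 0)
  -> stationarity OK
Primal feasibility (all g_i <= 0): OK
Dual feasibility (all lambda_i >= 0): FAILS
Complementary slackness (lambda_i * g_i(x) = 0 for all i): OK

Verdict: the first failing condition is dual_feasibility -> dual.

dual


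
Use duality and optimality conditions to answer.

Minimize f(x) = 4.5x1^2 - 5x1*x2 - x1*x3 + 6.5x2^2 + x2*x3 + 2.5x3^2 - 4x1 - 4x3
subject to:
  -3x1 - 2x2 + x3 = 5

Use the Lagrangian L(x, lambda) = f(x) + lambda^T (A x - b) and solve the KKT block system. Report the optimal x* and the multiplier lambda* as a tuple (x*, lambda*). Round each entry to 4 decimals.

Form the Lagrangian:
  L(x, lambda) = (1/2) x^T Q x + c^T x + lambda^T (A x - b)
Stationarity (grad_x L = 0): Q x + c + A^T lambda = 0.
Primal feasibility: A x = b.

This gives the KKT block system:
  [ Q   A^T ] [ x     ]   [-c ]
  [ A    0  ] [ lambda ] = [ b ]

Solving the linear system:
  x*      = (-0.7055, -0.7745, 1.3345)
  lambda* = (-2.6036)
  f(x*)   = 5.2509

x* = (-0.7055, -0.7745, 1.3345), lambda* = (-2.6036)


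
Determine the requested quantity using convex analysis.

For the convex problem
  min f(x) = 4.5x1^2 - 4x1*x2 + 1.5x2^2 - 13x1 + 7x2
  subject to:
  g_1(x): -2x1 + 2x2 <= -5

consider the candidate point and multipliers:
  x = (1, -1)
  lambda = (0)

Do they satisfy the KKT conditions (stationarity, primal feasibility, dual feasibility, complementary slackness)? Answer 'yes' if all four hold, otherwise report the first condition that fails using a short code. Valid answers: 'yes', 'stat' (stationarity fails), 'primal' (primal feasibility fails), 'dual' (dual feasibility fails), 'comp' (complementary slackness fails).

Gradient of f: grad f(x) = Q x + c = (0, 0)
Constraint values g_i(x) = a_i^T x - b_i:
  g_1((1, -1)) = 1
Stationarity residual: grad f(x) + sum_i lambda_i a_i = (0, 0)
  -> stationarity OK
Primal feasibility (all g_i <= 0): FAILS
Dual feasibility (all lambda_i >= 0): OK
Complementary slackness (lambda_i * g_i(x) = 0 for all i): OK

Verdict: the first failing condition is primal_feasibility -> primal.

primal


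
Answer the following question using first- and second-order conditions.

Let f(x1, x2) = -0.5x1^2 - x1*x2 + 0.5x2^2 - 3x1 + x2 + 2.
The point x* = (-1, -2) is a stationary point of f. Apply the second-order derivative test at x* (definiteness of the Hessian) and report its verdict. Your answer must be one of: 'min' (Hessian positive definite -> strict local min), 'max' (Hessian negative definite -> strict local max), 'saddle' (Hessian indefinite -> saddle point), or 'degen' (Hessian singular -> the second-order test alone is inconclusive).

Compute the Hessian H = grad^2 f:
  H = [[-1, -1], [-1, 1]]
Verify stationarity: grad f(x*) = H x* + g = (0, 0).
Eigenvalues of H: -1.4142, 1.4142.
Eigenvalues have mixed signs, so H is indefinite -> x* is a saddle point.

saddle


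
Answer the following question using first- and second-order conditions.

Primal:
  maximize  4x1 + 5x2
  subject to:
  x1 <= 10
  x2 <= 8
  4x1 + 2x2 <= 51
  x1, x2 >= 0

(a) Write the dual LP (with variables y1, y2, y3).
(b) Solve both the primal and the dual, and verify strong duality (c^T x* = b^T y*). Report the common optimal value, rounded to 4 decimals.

The standard primal-dual pair for 'max c^T x s.t. A x <= b, x >= 0' is:
  Dual:  min b^T y  s.t.  A^T y >= c,  y >= 0.

So the dual LP is:
  minimize  10y1 + 8y2 + 51y3
  subject to:
    y1 + 4y3 >= 4
    y2 + 2y3 >= 5
    y1, y2, y3 >= 0

Solving the primal: x* = (8.75, 8).
  primal value c^T x* = 75.
Solving the dual: y* = (0, 3, 1).
  dual value b^T y* = 75.
Strong duality: c^T x* = b^T y*. Confirmed.

75


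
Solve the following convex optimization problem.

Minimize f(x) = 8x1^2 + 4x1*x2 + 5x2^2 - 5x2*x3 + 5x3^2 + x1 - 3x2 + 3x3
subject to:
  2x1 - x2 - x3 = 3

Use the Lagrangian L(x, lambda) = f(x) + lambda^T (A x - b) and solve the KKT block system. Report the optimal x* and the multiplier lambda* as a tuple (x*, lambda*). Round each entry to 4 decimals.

Form the Lagrangian:
  L(x, lambda) = (1/2) x^T Q x + c^T x + lambda^T (A x - b)
Stationarity (grad_x L = 0): Q x + c + A^T lambda = 0.
Primal feasibility: A x = b.

This gives the KKT block system:
  [ Q   A^T ] [ x     ]   [-c ]
  [ A    0  ] [ lambda ] = [ b ]

Solving the linear system:
  x*      = (0.5737, -0.8028, -1.0498)
  lambda* = (-3.4841)
  f(x*)   = 5.1424

x* = (0.5737, -0.8028, -1.0498), lambda* = (-3.4841)


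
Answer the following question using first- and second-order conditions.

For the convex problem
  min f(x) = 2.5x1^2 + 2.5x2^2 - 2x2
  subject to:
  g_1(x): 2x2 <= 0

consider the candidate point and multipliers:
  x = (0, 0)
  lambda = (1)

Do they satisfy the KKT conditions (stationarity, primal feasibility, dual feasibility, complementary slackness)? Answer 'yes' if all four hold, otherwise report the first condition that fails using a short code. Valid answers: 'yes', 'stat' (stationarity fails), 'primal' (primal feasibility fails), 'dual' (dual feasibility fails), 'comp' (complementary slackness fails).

Gradient of f: grad f(x) = Q x + c = (0, -2)
Constraint values g_i(x) = a_i^T x - b_i:
  g_1((0, 0)) = 0
Stationarity residual: grad f(x) + sum_i lambda_i a_i = (0, 0)
  -> stationarity OK
Primal feasibility (all g_i <= 0): OK
Dual feasibility (all lambda_i >= 0): OK
Complementary slackness (lambda_i * g_i(x) = 0 for all i): OK

Verdict: yes, KKT holds.

yes


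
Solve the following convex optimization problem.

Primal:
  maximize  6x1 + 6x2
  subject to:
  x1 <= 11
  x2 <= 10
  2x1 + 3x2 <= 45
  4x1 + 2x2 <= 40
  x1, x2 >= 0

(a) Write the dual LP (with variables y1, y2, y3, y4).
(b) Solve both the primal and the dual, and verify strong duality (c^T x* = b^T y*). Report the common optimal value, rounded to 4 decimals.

The standard primal-dual pair for 'max c^T x s.t. A x <= b, x >= 0' is:
  Dual:  min b^T y  s.t.  A^T y >= c,  y >= 0.

So the dual LP is:
  minimize  11y1 + 10y2 + 45y3 + 40y4
  subject to:
    y1 + 2y3 + 4y4 >= 6
    y2 + 3y3 + 2y4 >= 6
    y1, y2, y3, y4 >= 0

Solving the primal: x* = (5, 10).
  primal value c^T x* = 90.
Solving the dual: y* = (0, 3, 0, 1.5).
  dual value b^T y* = 90.
Strong duality: c^T x* = b^T y*. Confirmed.

90


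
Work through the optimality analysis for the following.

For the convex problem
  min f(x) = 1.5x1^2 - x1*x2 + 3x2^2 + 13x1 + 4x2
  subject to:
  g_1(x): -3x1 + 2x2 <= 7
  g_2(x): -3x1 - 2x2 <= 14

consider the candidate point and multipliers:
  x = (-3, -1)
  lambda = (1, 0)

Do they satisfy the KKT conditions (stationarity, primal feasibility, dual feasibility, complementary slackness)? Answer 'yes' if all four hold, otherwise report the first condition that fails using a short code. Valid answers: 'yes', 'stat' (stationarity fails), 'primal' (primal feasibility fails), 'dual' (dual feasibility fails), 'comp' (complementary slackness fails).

Gradient of f: grad f(x) = Q x + c = (5, 1)
Constraint values g_i(x) = a_i^T x - b_i:
  g_1((-3, -1)) = 0
  g_2((-3, -1)) = -3
Stationarity residual: grad f(x) + sum_i lambda_i a_i = (2, 3)
  -> stationarity FAILS
Primal feasibility (all g_i <= 0): OK
Dual feasibility (all lambda_i >= 0): OK
Complementary slackness (lambda_i * g_i(x) = 0 for all i): OK

Verdict: the first failing condition is stationarity -> stat.

stat
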